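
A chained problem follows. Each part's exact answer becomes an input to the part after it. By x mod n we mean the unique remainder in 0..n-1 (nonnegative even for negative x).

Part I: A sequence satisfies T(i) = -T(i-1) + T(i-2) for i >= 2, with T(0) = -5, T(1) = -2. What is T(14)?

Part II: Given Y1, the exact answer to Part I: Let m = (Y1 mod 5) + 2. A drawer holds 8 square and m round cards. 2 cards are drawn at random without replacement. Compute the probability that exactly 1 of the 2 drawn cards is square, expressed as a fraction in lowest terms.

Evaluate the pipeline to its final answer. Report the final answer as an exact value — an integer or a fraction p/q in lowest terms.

Part I: T(2) = -1*(-2) + 1*(-5) = -3; iterating: T(2)=-3, T(3)=1, T(4)=-4, T(5)=5, T(6)=-9, T(7)=14, T(8)=-23, T(9)=37, T(10)=-60, T(11)=97, T(12)=-157, T(13)=254, T(14)=-411; answer -411
Part II: Y1 = -411; m = 6; total draws C(14,2) = 91; favorable C(8,1)*C(6,1) = 48; P = 48/91; answer 48/91

48/91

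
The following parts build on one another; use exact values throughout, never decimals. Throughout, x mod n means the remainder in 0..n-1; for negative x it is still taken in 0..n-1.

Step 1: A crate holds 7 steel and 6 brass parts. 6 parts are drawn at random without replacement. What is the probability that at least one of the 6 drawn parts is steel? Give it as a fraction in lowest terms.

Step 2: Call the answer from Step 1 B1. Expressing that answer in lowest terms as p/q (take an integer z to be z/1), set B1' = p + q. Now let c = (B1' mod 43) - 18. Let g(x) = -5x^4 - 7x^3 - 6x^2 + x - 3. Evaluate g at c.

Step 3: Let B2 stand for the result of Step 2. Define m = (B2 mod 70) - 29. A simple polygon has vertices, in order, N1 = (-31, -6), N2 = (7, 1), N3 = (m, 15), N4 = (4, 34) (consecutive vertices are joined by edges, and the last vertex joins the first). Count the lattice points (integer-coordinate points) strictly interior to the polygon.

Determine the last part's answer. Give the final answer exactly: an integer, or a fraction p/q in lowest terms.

639

Step 1: total draws C(13,6) = 1716; complement C(6,6) = 1; favorable 1716 - 1 = 1715; P = 1715/1716; answer 1715/1716
Step 2: B1 = 1715/1716; threaded value p + q = 3431; c = 16; -5*(16)^4 - 7*(16)^3 - 6*(16)^2 + 1*(16)^1 - 3 = (-327680) + (-28672) + (-1536) + (16) + (-3) = -357875; answer -357875
Step 3: B2 = -357875; m = 6; cross terms: (-31*1 - 7*-6)=11, (7*15 - 6*1)=99, (6*34 - 4*15)=144, (4*-6 - -31*34)=1030; twice the area = |1284| = 1284; area = 642; boundary points = 1 + 1 + 1 + 5 = 8; strictly interior points = area - boundary/2 + 1 = 639; answer 639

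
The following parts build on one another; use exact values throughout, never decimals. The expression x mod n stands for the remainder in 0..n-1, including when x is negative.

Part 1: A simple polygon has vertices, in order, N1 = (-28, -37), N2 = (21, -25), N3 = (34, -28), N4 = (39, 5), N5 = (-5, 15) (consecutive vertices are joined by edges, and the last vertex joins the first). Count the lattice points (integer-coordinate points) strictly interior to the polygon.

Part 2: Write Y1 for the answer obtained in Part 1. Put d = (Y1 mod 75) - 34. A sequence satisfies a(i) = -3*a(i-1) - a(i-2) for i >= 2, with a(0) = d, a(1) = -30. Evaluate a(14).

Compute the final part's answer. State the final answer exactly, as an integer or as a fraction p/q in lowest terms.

Part 1: cross terms: (-28*-25 - 21*-37)=1477, (21*-28 - 34*-25)=262, (34*5 - 39*-28)=1262, (39*15 - -5*5)=610, (-5*-37 - -28*15)=605; twice the area = |4216| = 4216; area = 2108; boundary points = 1 + 1 + 1 + 2 + 1 = 6; strictly interior points = area - boundary/2 + 1 = 2106; answer 2106
Part 2: Y1 = 2106; d = -28; a(2) = -3*(-30) - 1*(-28) = 118; iterating: a(2)=118, a(3)=-324, a(4)=854, a(5)=-2238, a(6)=5860, a(7)=-15342, a(8)=40166, a(9)=-105156, a(10)=275302, a(11)=-720750, a(12)=1886948, a(13)=-4940094, a(14)=12933334; answer 12933334

12933334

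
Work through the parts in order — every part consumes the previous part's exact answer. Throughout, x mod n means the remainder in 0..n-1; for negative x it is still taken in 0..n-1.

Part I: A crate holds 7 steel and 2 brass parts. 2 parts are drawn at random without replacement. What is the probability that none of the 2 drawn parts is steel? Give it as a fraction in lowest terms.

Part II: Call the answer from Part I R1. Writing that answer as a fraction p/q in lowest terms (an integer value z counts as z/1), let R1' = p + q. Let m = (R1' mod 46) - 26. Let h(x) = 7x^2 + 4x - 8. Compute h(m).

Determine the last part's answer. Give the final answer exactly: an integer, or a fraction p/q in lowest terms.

Part I: total draws C(9,2) = 36; favorable C(2,2) = 1; P = 1/36; answer 1/36
Part II: R1 = 1/36; threaded value p + q = 37; m = 11; 7*(11)^2 + 4*(11)^1 - 8 = (847) + (44) + (-8) = 883; answer 883

883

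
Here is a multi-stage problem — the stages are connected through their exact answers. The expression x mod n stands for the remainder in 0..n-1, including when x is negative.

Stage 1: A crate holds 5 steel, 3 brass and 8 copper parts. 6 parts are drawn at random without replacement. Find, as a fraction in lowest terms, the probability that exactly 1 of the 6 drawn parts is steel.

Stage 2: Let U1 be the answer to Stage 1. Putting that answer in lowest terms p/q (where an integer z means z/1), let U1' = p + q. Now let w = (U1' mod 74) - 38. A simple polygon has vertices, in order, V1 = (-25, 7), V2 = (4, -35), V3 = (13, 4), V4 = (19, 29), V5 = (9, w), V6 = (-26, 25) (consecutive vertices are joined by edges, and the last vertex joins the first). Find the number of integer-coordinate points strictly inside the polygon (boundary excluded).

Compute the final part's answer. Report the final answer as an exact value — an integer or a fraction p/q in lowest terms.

Stage 1: total draws C(16,6) = 8008; favorable C(5,1)*C(11,5) = 2310; P = 15/52; answer 15/52
Stage 2: U1 = 15/52; threaded value p + q = 67; w = 29; cross terms: (-25*-35 - 4*7)=847, (4*4 - 13*-35)=471, (13*29 - 19*4)=301, (19*29 - 9*29)=290, (9*25 - -26*29)=979, (-26*7 - -25*25)=443; twice the area = |3331| = 3331; area = 3331/2; boundary points = 1 + 3 + 1 + 10 + 1 + 1 = 17; strictly interior points = area - boundary/2 + 1 = 1658; answer 1658

1658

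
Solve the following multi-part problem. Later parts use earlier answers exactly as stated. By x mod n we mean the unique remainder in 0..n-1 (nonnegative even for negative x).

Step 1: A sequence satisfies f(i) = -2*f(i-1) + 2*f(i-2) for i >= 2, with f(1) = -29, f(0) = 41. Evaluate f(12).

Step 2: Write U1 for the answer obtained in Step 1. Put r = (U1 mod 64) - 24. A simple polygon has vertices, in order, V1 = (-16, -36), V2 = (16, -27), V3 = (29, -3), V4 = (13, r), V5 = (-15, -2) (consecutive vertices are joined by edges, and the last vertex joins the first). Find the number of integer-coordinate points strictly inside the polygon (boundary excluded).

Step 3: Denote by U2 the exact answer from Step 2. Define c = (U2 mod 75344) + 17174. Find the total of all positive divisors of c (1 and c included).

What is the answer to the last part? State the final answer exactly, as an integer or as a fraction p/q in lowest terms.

Step 1: f(2) = -2*(-29) + 2*(41) = 140; iterating: f(2)=140, f(3)=-338, f(4)=956, f(5)=-2588, f(6)=7088, f(7)=-19352, f(8)=52880, f(9)=-144464, f(10)=394688, f(11)=-1078304, f(12)=2945984; answer 2945984
Step 2: U1 = 2945984; r = -24; cross terms: (-16*-27 - 16*-36)=1008, (16*-3 - 29*-27)=735, (29*-24 - 13*-3)=-657, (13*-2 - -15*-24)=-386, (-15*-36 - -16*-2)=508; twice the area = |1208| = 1208; area = 604; boundary points = 1 + 1 + 1 + 2 + 1 = 6; strictly interior points = area - boundary/2 + 1 = 602; answer 602
Step 3: U2 = 602; c = 17776; 17776 = 2^4 * 11 * 101; sigma = (1 + 2 + 4 + 8 + 16) * (1 + 11) * (1 + 101) = 31 * 12 * 102 = 37944; answer 37944

37944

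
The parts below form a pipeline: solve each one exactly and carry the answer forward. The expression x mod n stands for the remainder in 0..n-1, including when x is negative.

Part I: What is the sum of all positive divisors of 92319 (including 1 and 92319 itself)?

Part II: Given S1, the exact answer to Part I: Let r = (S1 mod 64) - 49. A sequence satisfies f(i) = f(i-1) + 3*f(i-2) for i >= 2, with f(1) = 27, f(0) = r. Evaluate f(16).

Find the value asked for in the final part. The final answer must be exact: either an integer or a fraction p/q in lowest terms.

Part I: 92319 = 3 * 30773; sigma = (1 + 3) * (1 + 30773) = 4 * 30774 = 123096; answer 123096
Part II: S1 = 123096; r = -25; f(2) = 1*(27) + 3*(-25) = -48; iterating: f(2)=-48, f(3)=33, f(4)=-111, f(5)=-12, f(6)=-345, f(7)=-381, f(8)=-1416, f(9)=-2559, f(10)=-6807, f(11)=-14484, f(12)=-34905, f(13)=-78357, f(14)=-183072, f(15)=-418143, f(16)=-967359; answer -967359

-967359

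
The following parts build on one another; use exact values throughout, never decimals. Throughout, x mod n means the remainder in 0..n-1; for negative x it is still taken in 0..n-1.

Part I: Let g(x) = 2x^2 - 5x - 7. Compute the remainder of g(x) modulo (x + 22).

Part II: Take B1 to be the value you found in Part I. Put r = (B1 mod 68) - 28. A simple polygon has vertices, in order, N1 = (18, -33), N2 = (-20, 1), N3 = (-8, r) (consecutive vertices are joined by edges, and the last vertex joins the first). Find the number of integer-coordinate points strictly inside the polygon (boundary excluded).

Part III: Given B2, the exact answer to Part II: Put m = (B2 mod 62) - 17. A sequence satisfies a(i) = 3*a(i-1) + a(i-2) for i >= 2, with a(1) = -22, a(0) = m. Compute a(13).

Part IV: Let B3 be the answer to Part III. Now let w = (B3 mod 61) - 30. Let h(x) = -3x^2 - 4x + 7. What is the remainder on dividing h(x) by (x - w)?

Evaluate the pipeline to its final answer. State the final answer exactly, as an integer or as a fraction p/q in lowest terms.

Part I: remainder = value at the root: 2*(-22)^2 - 5*(-22)^1 - 7 = (968) + (110) + (-7) = 1071; answer 1071
Part II: B1 = 1071; r = 23; cross terms: (18*1 - -20*-33)=-642, (-20*23 - -8*1)=-452, (-8*-33 - 18*23)=-150; twice the area = |-1244| = 1244; area = 622; boundary points = 2 + 2 + 2 = 6; strictly interior points = area - boundary/2 + 1 = 620; answer 620
Part III: B2 = 620; m = -17; a(2) = 3*(-22) + 1*(-17) = -83; iterating: a(2)=-83, a(3)=-271, a(4)=-896, a(5)=-2959, a(6)=-9773, a(7)=-32278, a(8)=-106607, a(9)=-352099, a(10)=-1162904, a(11)=-3840811, a(12)=-12685337, a(13)=-41896822; answer -41896822
Part IV: B3 = -41896822; w = 22; remainder = value at the root: -3*(22)^2 - 4*(22)^1 + 7 = (-1452) + (-88) + (7) = -1533; answer -1533

-1533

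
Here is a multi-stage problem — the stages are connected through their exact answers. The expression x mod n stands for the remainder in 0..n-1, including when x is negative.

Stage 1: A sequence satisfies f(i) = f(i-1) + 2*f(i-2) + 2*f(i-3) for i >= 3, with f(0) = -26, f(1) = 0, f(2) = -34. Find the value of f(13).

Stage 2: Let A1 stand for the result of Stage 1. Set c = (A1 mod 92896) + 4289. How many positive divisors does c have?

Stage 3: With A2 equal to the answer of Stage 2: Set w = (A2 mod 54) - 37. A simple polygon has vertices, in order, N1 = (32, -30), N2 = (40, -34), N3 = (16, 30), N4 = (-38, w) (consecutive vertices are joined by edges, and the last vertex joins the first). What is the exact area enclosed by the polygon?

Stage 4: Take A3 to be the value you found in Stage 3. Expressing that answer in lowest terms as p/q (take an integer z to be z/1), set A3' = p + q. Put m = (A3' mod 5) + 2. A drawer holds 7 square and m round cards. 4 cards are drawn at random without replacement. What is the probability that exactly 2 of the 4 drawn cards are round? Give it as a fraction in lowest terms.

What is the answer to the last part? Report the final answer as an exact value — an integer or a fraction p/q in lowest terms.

14/33

Stage 1: f(3) = 1*(-34) + 2*(0) + 2*(-26) = -86; iterating: f(3)=-86, f(4)=-154, f(5)=-394, f(6)=-874, f(7)=-1970, f(8)=-4506, f(9)=-10194, f(10)=-23146, f(11)=-52546, f(12)=-119226, f(13)=-270610; answer -270610
Stage 2: A1 = -270610; c = 12367; 12367 = 83 * 149; number of divisors = (1+1) * (1+1) = 4; answer 4
Stage 3: A2 = 4; w = -33; cross terms: (32*-34 - 40*-30)=112, (40*30 - 16*-34)=1744, (16*-33 - -38*30)=612, (-38*-30 - 32*-33)=2196; twice the area = |4664| = 4664; area = 2332; answer 2332
Stage 4: A3 = 2332; threaded value p + q = 2333; m = 5; total draws C(12,4) = 495; favorable C(5,2)*C(7,2) = 210; P = 14/33; answer 14/33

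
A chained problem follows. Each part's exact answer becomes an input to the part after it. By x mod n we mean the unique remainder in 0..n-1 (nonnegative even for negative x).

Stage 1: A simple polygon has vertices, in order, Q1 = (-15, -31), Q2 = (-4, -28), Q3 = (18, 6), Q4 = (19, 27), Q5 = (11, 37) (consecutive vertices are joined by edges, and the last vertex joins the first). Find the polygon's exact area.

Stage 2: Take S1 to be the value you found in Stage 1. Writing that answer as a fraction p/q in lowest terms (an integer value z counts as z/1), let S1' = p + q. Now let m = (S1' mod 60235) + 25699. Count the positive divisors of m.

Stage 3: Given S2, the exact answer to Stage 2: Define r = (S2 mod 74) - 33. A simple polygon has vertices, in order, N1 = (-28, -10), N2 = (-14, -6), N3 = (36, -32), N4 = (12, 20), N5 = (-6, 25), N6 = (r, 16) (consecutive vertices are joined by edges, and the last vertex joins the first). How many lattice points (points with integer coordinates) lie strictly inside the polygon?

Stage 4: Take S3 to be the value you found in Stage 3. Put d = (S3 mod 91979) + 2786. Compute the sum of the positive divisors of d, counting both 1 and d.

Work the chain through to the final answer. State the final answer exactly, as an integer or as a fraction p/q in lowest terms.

6400

Stage 1: cross terms: (-15*-28 - -4*-31)=296, (-4*6 - 18*-28)=480, (18*27 - 19*6)=372, (19*37 - 11*27)=406, (11*-31 - -15*37)=214; twice the area = |1768| = 1768; area = 884; answer 884
Stage 2: S1 = 884; threaded value p + q = 885; m = 26584; 26584 = 2^3 * 3323; number of divisors = (3+1) * (1+1) = 8; answer 8
Stage 3: S2 = 8; r = -25; cross terms: (-28*-6 - -14*-10)=28, (-14*-32 - 36*-6)=664, (36*20 - 12*-32)=1104, (12*25 - -6*20)=420, (-6*16 - -25*25)=529, (-25*-10 - -28*16)=698; twice the area = |3443| = 3443; area = 3443/2; boundary points = 2 + 2 + 4 + 1 + 1 + 1 = 11; strictly interior points = area - boundary/2 + 1 = 1717; answer 1717
Stage 4: S3 = 1717; d = 4503; 4503 = 3 * 19 * 79; sigma = (1 + 3) * (1 + 19) * (1 + 79) = 4 * 20 * 80 = 6400; answer 6400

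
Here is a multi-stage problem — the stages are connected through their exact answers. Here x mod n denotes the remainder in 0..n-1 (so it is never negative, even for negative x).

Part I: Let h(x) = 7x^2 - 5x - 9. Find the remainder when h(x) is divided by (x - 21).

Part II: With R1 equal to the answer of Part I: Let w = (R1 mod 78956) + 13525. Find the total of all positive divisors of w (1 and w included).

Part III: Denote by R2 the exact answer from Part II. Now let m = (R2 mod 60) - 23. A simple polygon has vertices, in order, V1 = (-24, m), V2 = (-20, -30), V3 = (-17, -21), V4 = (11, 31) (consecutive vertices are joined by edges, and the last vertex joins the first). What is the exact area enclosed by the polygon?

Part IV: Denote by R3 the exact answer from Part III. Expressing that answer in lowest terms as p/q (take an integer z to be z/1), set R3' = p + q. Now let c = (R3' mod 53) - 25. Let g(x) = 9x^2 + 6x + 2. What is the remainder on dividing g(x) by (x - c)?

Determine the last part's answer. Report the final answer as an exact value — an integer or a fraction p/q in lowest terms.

5477

Part I: remainder = value at the root: 7*(21)^2 - 5*(21)^1 - 9 = (3087) + (-105) + (-9) = 2973; answer 2973
Part II: R1 = 2973; w = 16498; 16498 = 2 * 73 * 113; sigma = (1 + 2) * (1 + 73) * (1 + 113) = 3 * 74 * 114 = 25308; answer 25308
Part III: R2 = 25308; m = 25; cross terms: (-24*-30 - -20*25)=1220, (-20*-21 - -17*-30)=-90, (-17*31 - 11*-21)=-296, (11*25 - -24*31)=1019; twice the area = |1853| = 1853; area = 1853/2; answer 1853/2
Part IV: R3 = 1853/2; threaded value p + q = 1855; c = -25; remainder = value at the root: 9*(-25)^2 + 6*(-25)^1 + 2 = (5625) + (-150) + (2) = 5477; answer 5477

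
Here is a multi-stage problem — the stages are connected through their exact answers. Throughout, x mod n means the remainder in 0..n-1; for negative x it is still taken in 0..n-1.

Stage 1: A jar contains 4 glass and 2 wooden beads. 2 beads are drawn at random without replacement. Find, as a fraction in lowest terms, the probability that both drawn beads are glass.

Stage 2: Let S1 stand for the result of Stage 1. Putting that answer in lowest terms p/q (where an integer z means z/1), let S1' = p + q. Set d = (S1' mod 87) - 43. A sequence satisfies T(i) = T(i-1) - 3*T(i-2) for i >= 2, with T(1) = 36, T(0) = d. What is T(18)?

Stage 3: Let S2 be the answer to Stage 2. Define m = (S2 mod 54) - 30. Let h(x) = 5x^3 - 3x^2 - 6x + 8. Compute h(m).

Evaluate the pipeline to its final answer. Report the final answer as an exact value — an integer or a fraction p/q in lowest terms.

944

Stage 1: total draws C(6,2) = 15; favorable C(4,2) = 6; P = 2/5; answer 2/5
Stage 2: S1 = 2/5; threaded value p + q = 7; d = -36; T(2) = 1*(36) - 3*(-36) = 144; iterating: T(2)=144, T(3)=36, T(4)=-396, T(5)=-504, T(6)=684, T(7)=2196, T(8)=144, T(9)=-6444, T(10)=-6876, T(11)=12456, T(12)=33084, T(13)=-4284, T(14)=-103536, T(15)=-90684, T(16)=219924, T(17)=491976, T(18)=-167796; answer -167796
Stage 3: S2 = -167796; m = 6; 5*(6)^3 - 3*(6)^2 - 6*(6)^1 + 8 = (1080) + (-108) + (-36) + (8) = 944; answer 944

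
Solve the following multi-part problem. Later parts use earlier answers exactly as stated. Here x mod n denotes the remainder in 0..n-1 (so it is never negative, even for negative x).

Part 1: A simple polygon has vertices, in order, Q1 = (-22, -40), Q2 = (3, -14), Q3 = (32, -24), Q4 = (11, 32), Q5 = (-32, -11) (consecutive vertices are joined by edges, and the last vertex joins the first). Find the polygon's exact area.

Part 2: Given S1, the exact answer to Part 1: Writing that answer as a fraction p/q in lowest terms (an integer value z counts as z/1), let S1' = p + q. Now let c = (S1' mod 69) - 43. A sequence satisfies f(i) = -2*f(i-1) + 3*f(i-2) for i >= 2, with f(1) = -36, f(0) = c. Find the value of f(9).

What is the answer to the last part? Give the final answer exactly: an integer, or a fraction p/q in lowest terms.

Part 1: cross terms: (-22*-14 - 3*-40)=428, (3*-24 - 32*-14)=376, (32*32 - 11*-24)=1288, (11*-11 - -32*32)=903, (-32*-40 - -22*-11)=1038; twice the area = |4033| = 4033; area = 4033/2; answer 4033/2
Part 2: S1 = 4033/2; threaded value p + q = 4035; c = -10; f(2) = -2*(-36) + 3*(-10) = 42; iterating: f(2)=42, f(3)=-192, f(4)=510, f(5)=-1596, f(6)=4722, f(7)=-14232, f(8)=42630, f(9)=-127956; answer -127956

-127956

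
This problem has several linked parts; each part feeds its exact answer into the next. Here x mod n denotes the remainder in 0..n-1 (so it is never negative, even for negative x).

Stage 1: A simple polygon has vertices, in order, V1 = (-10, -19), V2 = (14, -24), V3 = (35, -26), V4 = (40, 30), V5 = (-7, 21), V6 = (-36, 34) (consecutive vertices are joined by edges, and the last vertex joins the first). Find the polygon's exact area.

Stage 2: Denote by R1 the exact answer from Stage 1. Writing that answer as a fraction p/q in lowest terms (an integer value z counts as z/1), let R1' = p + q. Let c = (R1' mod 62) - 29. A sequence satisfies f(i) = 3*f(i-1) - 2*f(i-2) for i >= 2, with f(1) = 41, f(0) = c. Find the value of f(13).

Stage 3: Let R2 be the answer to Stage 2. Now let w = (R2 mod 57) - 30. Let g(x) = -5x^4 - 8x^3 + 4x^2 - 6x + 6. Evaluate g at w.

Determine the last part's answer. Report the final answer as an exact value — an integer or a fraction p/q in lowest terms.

-595169

Stage 1: cross terms: (-10*-24 - 14*-19)=506, (14*-26 - 35*-24)=476, (35*30 - 40*-26)=2090, (40*21 - -7*30)=1050, (-7*34 - -36*21)=518, (-36*-19 - -10*34)=1024; twice the area = |5664| = 5664; area = 2832; answer 2832
Stage 2: R1 = 2832; threaded value p + q = 2833; c = 14; f(2) = 3*(41) - 2*(14) = 95; iterating: f(2)=95, f(3)=203, f(4)=419, f(5)=851, f(6)=1715, f(7)=3443, f(8)=6899, f(9)=13811, f(10)=27635, f(11)=55283, f(12)=110579, f(13)=221171; answer 221171
Stage 3: R2 = 221171; w = -19; -5*(-19)^4 - 8*(-19)^3 + 4*(-19)^2 - 6*(-19)^1 + 6 = (-651605) + (54872) + (1444) + (114) + (6) = -595169; answer -595169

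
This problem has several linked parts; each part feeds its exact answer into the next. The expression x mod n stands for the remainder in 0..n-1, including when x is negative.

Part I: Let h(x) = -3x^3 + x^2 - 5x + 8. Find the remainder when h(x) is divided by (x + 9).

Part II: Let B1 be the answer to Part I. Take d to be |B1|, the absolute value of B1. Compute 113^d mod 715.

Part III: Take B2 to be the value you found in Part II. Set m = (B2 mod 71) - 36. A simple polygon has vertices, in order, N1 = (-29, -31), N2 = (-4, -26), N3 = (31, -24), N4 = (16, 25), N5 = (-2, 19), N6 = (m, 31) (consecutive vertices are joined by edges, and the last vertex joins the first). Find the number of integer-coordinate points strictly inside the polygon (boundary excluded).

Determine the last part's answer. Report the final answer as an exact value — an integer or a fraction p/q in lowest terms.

Part I: remainder = value at the root: -3*(-9)^3 + 1*(-9)^2 - 5*(-9)^1 + 8 = (2187) + (81) + (45) + (8) = 2321; answer 2321
Part II: B1 = 2321; d = 2321; squarings mod 715: 113^1=113, 113^2=614, 113^4=191, 113^8=16, 113^16=256, 113^32=471, 113^64=191, 113^128=16, 113^256=256, 113^512=471, 113^1024=191, 113^2048=16; 113^2321 = 113^1 * 113^16 * 113^256 * 113^2048 = 3 (mod 715); answer 3
Part III: B2 = 3; m = -33; cross terms: (-29*-26 - -4*-31)=630, (-4*-24 - 31*-26)=902, (31*25 - 16*-24)=1159, (16*19 - -2*25)=354, (-2*31 - -33*19)=565, (-33*-31 - -29*31)=1922; twice the area = |5532| = 5532; area = 2766; boundary points = 5 + 1 + 1 + 6 + 1 + 2 = 16; strictly interior points = area - boundary/2 + 1 = 2759; answer 2759

2759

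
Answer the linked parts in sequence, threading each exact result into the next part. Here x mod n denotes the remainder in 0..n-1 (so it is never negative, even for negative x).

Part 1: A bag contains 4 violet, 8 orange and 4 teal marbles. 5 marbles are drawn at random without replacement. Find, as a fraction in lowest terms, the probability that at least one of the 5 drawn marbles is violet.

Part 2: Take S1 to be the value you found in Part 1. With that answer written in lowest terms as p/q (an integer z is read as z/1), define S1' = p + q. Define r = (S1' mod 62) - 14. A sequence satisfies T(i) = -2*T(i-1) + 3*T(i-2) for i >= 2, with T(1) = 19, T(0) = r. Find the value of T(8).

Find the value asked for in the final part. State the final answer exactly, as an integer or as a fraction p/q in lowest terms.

-19673

Part 1: total draws C(16,5) = 4368; complement C(12,5) = 792; favorable 4368 - 792 = 3576; P = 149/182; answer 149/182
Part 2: S1 = 149/182; threaded value p + q = 331; r = 7; T(2) = -2*(19) + 3*(7) = -17; iterating: T(2)=-17, T(3)=91, T(4)=-233, T(5)=739, T(6)=-2177, T(7)=6571, T(8)=-19673; answer -19673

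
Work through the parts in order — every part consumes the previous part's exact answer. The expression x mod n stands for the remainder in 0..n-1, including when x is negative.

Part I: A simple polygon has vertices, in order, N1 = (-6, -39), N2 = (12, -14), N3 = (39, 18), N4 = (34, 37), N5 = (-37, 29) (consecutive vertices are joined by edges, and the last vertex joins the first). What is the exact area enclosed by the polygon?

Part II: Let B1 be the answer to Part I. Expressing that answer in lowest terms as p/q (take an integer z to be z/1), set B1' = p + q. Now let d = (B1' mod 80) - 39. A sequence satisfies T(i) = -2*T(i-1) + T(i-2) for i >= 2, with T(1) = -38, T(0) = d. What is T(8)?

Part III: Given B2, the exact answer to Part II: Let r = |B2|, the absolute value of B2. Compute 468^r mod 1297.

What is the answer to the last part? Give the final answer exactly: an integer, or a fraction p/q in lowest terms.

846

Part I: cross terms: (-6*-14 - 12*-39)=552, (12*18 - 39*-14)=762, (39*37 - 34*18)=831, (34*29 - -37*37)=2355, (-37*-39 - -6*29)=1617; twice the area = |6117| = 6117; area = 6117/2; answer 6117/2
Part II: B1 = 6117/2; threaded value p + q = 6119; d = 0; T(2) = -2*(-38) + 1*(0) = 76; iterating: T(2)=76, T(3)=-190, T(4)=456, T(5)=-1102, T(6)=2660, T(7)=-6422, T(8)=15504; answer 15504
Part III: B2 = 15504; r = 15504; squarings mod 1297: 468^1=468, 468^2=1128, 468^4=27, 468^8=729, 468^16=968, 468^32=590, 468^64=504, 468^128=1101, 468^256=803, 468^512=200, 468^1024=1090, 468^2048=48, 468^4096=1007, 468^8192=1092; 468^15504 = 468^16 * 468^128 * 468^1024 * 468^2048 * 468^4096 * 468^8192 = 846 (mod 1297); answer 846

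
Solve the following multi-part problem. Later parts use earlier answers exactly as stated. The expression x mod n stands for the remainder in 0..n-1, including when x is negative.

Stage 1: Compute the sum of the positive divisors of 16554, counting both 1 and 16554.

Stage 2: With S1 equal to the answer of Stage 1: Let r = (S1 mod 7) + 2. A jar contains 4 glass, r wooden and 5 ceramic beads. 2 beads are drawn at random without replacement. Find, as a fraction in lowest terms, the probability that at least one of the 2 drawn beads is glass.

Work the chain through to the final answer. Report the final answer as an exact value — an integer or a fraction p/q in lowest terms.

Stage 1: 16554 = 2 * 3 * 31 * 89; sigma = (1 + 2) * (1 + 3) * (1 + 31) * (1 + 89) = 3 * 4 * 32 * 90 = 34560; answer 34560
Stage 2: S1 = 34560; r = 3; total draws C(12,2) = 66; complement C(8,2) = 28; favorable 66 - 28 = 38; P = 19/33; answer 19/33

19/33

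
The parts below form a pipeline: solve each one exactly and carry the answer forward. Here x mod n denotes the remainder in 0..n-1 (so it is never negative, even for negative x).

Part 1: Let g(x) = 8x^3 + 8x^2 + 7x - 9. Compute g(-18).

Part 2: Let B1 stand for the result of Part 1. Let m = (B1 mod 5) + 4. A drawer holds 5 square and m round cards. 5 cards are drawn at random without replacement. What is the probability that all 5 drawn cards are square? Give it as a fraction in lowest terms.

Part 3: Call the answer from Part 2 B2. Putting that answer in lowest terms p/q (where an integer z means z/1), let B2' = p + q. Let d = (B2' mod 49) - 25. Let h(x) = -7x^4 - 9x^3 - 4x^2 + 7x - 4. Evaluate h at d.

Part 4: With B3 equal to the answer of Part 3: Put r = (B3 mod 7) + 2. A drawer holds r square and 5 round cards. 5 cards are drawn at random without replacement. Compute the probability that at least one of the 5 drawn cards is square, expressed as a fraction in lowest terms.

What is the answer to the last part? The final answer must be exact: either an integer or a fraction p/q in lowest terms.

Part 1: 8*(-18)^3 + 8*(-18)^2 + 7*(-18)^1 - 9 = (-46656) + (2592) + (-126) + (-9) = -44199; answer -44199
Part 2: B1 = -44199; m = 5; total draws C(10,5) = 252; favorable C(5,5) = 1; P = 1/252; answer 1/252
Part 3: B2 = 1/252; threaded value p + q = 253; d = -17; -7*(-17)^4 - 9*(-17)^3 - 4*(-17)^2 + 7*(-17)^1 - 4 = (-584647) + (44217) + (-1156) + (-119) + (-4) = -541709; answer -541709
Part 4: B3 = -541709; r = 2; total draws C(7,5) = 21; complement C(5,5) = 1; favorable 21 - 1 = 20; P = 20/21; answer 20/21

20/21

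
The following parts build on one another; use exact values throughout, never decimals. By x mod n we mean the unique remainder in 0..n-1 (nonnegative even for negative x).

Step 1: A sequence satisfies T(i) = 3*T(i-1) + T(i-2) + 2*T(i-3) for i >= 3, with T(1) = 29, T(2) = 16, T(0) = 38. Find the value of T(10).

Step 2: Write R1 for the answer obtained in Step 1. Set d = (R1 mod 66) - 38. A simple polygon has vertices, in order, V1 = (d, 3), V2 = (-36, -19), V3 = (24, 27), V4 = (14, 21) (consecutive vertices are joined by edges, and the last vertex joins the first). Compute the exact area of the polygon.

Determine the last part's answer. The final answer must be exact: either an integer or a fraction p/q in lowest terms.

460

Step 1: T(3) = 3*(16) + 1*(29) + 2*(38) = 153; iterating: T(3)=153, T(4)=533, T(5)=1784, T(6)=6191, T(7)=21423, T(8)=74028, T(9)=255889, T(10)=884541; answer 884541
Step 2: R1 = 884541; d = -29; cross terms: (-29*-19 - -36*3)=659, (-36*27 - 24*-19)=-516, (24*21 - 14*27)=126, (14*3 - -29*21)=651; twice the area = |920| = 920; area = 460; answer 460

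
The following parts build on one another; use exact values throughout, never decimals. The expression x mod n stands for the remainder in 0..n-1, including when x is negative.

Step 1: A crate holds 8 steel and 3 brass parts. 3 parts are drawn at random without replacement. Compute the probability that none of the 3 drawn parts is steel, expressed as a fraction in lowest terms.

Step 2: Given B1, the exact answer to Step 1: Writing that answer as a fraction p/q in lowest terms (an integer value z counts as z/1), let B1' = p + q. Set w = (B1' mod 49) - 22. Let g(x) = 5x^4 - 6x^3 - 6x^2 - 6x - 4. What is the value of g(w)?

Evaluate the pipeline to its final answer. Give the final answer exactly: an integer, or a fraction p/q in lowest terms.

Step 1: total draws C(11,3) = 165; favorable C(3,3) = 1; P = 1/165; answer 1/165
Step 2: B1 = 1/165; threaded value p + q = 166; w = -3; 5*(-3)^4 - 6*(-3)^3 - 6*(-3)^2 - 6*(-3)^1 - 4 = (405) + (162) + (-54) + (18) + (-4) = 527; answer 527

527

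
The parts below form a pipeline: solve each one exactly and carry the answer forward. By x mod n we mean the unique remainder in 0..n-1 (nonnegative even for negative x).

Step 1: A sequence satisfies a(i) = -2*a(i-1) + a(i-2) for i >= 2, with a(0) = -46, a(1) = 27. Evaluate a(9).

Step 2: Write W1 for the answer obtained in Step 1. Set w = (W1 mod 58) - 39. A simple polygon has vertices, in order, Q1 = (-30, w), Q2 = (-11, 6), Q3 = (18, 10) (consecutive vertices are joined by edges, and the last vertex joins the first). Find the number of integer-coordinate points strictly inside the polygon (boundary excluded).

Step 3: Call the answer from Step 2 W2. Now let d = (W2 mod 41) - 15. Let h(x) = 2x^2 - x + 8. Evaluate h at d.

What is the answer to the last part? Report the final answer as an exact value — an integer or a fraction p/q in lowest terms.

Step 1: a(2) = -2*(27) + 1*(-46) = -100; iterating: a(2)=-100, a(3)=227, a(4)=-554, a(5)=1335, a(6)=-3224, a(7)=7783, a(8)=-18790, a(9)=45363; answer 45363
Step 2: W1 = 45363; w = -32; cross terms: (-30*6 - -11*-32)=-532, (-11*10 - 18*6)=-218, (18*-32 - -30*10)=-276; twice the area = |-1026| = 1026; area = 513; boundary points = 19 + 1 + 6 = 26; strictly interior points = area - boundary/2 + 1 = 501; answer 501
Step 3: W2 = 501; d = -6; 2*(-6)^2 - 1*(-6)^1 + 8 = (72) + (6) + (8) = 86; answer 86

86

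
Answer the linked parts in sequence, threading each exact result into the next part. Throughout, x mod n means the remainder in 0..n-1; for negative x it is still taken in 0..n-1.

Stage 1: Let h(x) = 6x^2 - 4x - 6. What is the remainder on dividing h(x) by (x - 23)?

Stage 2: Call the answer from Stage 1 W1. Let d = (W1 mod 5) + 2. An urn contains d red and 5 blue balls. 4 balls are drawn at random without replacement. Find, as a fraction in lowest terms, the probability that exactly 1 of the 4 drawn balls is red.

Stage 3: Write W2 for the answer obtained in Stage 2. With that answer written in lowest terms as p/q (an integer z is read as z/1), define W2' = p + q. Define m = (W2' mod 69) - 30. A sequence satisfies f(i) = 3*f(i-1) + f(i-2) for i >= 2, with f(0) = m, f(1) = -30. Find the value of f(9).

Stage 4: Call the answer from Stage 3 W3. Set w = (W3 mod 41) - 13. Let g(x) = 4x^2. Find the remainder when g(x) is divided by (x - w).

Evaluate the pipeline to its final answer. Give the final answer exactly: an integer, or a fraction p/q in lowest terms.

196

Stage 1: remainder = value at the root: 6*(23)^2 - 4*(23)^1 - 6 = (3174) + (-92) + (-6) = 3076; answer 3076
Stage 2: W1 = 3076; d = 3; total draws C(8,4) = 70; favorable C(3,1)*C(5,3) = 30; P = 3/7; answer 3/7
Stage 3: W2 = 3/7; threaded value p + q = 10; m = -20; f(2) = 3*(-30) + 1*(-20) = -110; iterating: f(2)=-110, f(3)=-360, f(4)=-1190, f(5)=-3930, f(6)=-12980, f(7)=-42870, f(8)=-141590, f(9)=-467640; answer -467640
Stage 4: W3 = -467640; w = -7; remainder = value at the root: 4*(-7)^2 = (196) = 196; answer 196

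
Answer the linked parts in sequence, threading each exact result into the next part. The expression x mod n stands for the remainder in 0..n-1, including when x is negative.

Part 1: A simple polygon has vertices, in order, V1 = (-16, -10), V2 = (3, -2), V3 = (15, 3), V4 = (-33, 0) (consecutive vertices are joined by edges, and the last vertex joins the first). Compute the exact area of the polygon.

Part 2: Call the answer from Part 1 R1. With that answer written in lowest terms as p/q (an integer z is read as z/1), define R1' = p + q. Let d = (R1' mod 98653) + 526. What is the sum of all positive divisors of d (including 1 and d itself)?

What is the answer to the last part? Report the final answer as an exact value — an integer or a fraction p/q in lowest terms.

2340

Part 1: cross terms: (-16*-2 - 3*-10)=62, (3*3 - 15*-2)=39, (15*0 - -33*3)=99, (-33*-10 - -16*0)=330; twice the area = |530| = 530; area = 265; answer 265
Part 2: R1 = 265; threaded value p + q = 266; d = 792; 792 = 2^3 * 3^2 * 11; sigma = (1 + 2 + 4 + 8) * (1 + 3 + 9) * (1 + 11) = 15 * 13 * 12 = 2340; answer 2340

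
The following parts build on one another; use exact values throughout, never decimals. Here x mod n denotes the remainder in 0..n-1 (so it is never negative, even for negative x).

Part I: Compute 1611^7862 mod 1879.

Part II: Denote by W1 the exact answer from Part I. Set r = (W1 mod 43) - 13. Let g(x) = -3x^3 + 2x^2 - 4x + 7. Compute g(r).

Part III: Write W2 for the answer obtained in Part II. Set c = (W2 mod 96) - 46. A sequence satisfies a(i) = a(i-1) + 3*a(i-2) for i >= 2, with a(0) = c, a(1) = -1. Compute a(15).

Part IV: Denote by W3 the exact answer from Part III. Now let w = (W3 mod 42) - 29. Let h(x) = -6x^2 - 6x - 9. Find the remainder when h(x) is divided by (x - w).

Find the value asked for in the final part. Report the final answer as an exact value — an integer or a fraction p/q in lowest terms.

-3321

Part I: squarings mod 1879: 1611^1=1611, 1611^2=422, 1611^4=1458, 1611^8=615, 1611^16=546, 1611^32=1234, 1611^64=766, 1611^128=508, 1611^256=641, 1611^512=1259, 1611^1024=1084, 1611^2048=681, 1611^4096=1527; 1611^7862 = 1611^2 * 1611^4 * 1611^16 * 1611^32 * 1611^128 * 1611^512 * 1611^1024 * 1611^2048 * 1611^4096 = 541 (mod 1879); answer 541
Part II: W1 = 541; r = 12; -3*(12)^3 + 2*(12)^2 - 4*(12)^1 + 7 = (-5184) + (288) + (-48) + (7) = -4937; answer -4937
Part III: W2 = -4937; c = 9; a(2) = 1*(-1) + 3*(9) = 26; iterating: a(2)=26, a(3)=23, a(4)=101, a(5)=170, a(6)=473, a(7)=983, a(8)=2402, a(9)=5351, a(10)=12557, a(11)=28610, a(12)=66281, a(13)=152111, a(14)=350954, a(15)=807287; answer 807287
Part IV: W3 = 807287; w = -24; remainder = value at the root: -6*(-24)^2 - 6*(-24)^1 - 9 = (-3456) + (144) + (-9) = -3321; answer -3321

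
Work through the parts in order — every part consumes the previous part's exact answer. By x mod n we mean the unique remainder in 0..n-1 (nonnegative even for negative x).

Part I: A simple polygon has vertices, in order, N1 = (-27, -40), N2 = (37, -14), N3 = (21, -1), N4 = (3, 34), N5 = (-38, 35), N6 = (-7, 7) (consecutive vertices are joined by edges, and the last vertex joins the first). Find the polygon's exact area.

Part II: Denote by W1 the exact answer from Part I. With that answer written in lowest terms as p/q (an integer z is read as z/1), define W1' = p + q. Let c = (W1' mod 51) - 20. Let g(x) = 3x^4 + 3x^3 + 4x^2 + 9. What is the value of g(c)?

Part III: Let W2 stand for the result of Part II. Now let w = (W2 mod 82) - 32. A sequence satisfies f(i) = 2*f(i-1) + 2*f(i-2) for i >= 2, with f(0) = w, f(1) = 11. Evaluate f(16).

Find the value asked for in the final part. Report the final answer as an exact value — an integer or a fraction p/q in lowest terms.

109995776

Part I: cross terms: (-27*-14 - 37*-40)=1858, (37*-1 - 21*-14)=257, (21*34 - 3*-1)=717, (3*35 - -38*34)=1397, (-38*7 - -7*35)=-21, (-7*-40 - -27*7)=469; twice the area = |4677| = 4677; area = 4677/2; answer 4677/2
Part II: W1 = 4677/2; threaded value p + q = 4679; c = 18; 3*(18)^4 + 3*(18)^3 + 4*(18)^2 + 9 = (314928) + (17496) + (1296) + (9) = 333729; answer 333729
Part III: W2 = 333729; w = 39; f(2) = 2*(11) + 2*(39) = 100; iterating: f(2)=100, f(3)=222, f(4)=644, f(5)=1732, f(6)=4752, f(7)=12968, f(8)=35440, f(9)=96816, f(10)=264512, f(11)=722656, f(12)=1974336, f(13)=5393984, f(14)=14736640, f(15)=40261248, f(16)=109995776; answer 109995776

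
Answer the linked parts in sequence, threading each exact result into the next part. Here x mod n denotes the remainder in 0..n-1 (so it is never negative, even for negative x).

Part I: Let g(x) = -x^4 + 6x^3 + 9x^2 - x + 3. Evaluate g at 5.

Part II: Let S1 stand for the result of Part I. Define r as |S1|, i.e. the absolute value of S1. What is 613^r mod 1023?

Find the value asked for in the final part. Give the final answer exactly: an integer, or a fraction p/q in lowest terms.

Part I: -1*(5)^4 + 6*(5)^3 + 9*(5)^2 - 1*(5)^1 + 3 = (-625) + (750) + (225) + (-5) + (3) = 348; answer 348
Part II: S1 = 348; r = 348; squarings mod 1023: 613^1=613, 613^2=328, 613^4=169, 613^8=940, 613^16=751, 613^32=328, 613^64=169, 613^128=940, 613^256=751; 613^348 = 613^4 * 613^8 * 613^16 * 613^64 * 613^256 = 808 (mod 1023); answer 808

808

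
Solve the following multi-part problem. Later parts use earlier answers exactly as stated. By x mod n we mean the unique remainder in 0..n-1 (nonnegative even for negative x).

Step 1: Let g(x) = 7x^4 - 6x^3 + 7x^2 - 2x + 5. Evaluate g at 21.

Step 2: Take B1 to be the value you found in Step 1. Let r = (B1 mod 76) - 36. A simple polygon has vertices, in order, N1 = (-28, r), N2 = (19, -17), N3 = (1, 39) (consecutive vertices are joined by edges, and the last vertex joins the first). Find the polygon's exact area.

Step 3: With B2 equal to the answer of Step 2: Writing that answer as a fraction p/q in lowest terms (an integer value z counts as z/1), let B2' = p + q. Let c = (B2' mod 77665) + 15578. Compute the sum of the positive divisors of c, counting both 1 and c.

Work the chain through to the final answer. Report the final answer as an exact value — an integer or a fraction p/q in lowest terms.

Step 1: 7*(21)^4 - 6*(21)^3 + 7*(21)^2 - 2*(21)^1 + 5 = (1361367) + (-55566) + (3087) + (-42) + (5) = 1308851; answer 1308851
Step 2: B1 = 1308851; r = 19; cross terms: (-28*-17 - 19*19)=115, (19*39 - 1*-17)=758, (1*19 - -28*39)=1111; twice the area = |1984| = 1984; area = 992; answer 992
Step 3: B2 = 992; threaded value p + q = 993; c = 16571; 16571 = 73 * 227; sigma = (1 + 73) * (1 + 227) = 74 * 228 = 16872; answer 16872

16872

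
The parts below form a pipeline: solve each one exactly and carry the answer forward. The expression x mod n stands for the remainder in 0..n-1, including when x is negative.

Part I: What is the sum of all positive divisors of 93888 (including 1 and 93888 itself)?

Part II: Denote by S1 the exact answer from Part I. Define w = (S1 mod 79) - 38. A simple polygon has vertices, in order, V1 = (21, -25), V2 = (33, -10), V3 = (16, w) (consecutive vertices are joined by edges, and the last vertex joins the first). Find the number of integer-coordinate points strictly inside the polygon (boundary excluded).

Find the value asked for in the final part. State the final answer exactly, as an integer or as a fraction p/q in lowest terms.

Part I: 93888 = 2^6 * 3^2 * 163; sigma = (1 + 2 + 4 + 8 + 16 + 32 + 64) * (1 + 3 + 9) * (1 + 163) = 127 * 13 * 164 = 270764; answer 270764
Part II: S1 = 270764; w = -7; cross terms: (21*-10 - 33*-25)=615, (33*-7 - 16*-10)=-71, (16*-25 - 21*-7)=-253; twice the area = |291| = 291; area = 291/2; boundary points = 3 + 1 + 1 = 5; strictly interior points = area - boundary/2 + 1 = 144; answer 144

144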